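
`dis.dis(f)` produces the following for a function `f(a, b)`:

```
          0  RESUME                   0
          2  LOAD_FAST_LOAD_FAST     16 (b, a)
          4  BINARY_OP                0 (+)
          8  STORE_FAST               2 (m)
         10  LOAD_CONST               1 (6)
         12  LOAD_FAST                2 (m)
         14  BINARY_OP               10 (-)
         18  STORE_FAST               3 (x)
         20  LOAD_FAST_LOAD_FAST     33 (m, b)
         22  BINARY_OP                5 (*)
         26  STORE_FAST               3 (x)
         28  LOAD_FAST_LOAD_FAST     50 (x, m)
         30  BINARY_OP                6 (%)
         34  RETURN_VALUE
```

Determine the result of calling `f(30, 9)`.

0

LOAD_FAST_LOAD_FAST b,a → push 9,30. Stack: [9, 30]
BINARY_OP + → 9 + 30 = 39. Stack: [39]
STORE_FAST m → m=39. Stack: []
LOAD_CONST → push 6. Stack: [6]
LOAD_FAST m → push 39. Stack: [6, 39]
BINARY_OP - → 6 - 39 = -33. Stack: [-33]
STORE_FAST x → x=-33. Stack: []
LOAD_FAST_LOAD_FAST m,b → push 39,9. Stack: [39, 9]
BINARY_OP * → 39 * 9 = 351. Stack: [351]
STORE_FAST x → x=351. Stack: []
LOAD_FAST_LOAD_FAST x,m → push 351,39. Stack: [351, 39]
BINARY_OP % → 351 % 39 = 0. Stack: [0]
RETURN_VALUE → return 0.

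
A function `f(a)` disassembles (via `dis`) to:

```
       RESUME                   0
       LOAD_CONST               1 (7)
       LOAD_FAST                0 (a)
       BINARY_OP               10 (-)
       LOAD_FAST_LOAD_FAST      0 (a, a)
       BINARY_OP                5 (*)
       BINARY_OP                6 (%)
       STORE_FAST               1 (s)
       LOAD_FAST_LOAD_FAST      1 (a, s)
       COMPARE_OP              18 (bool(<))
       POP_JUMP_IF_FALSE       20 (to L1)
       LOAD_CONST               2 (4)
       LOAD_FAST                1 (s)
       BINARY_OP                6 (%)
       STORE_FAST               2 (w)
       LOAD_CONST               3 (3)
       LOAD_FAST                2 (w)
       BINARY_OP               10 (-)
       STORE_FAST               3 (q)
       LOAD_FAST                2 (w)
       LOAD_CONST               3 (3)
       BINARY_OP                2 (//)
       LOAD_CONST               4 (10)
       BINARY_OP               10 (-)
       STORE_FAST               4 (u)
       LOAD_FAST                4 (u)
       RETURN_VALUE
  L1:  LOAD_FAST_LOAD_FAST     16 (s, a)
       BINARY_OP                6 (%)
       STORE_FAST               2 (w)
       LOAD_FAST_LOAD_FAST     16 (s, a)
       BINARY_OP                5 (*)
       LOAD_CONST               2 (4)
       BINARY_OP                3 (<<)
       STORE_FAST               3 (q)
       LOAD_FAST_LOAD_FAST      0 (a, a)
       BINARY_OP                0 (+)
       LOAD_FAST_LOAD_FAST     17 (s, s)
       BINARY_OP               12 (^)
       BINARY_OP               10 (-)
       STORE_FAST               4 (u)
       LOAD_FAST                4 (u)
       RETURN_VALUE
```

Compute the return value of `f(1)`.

LOAD_CONST → push 7. Stack: [7]
LOAD_FAST a → push 1. Stack: [7, 1]
BINARY_OP - → 7 - 1 = 6. Stack: [6]
LOAD_FAST_LOAD_FAST a,a → push 1,1. Stack: [6, 1, 1]
BINARY_OP * → 1 * 1 = 1. Stack: [6, 1]
BINARY_OP % → 6 % 1 = 0. Stack: [0]
STORE_FAST s → s=0. Stack: []
LOAD_FAST_LOAD_FAST a,s → push 1,0. Stack: [1, 0]
COMPARE_OP bool(<) → 1 vs 0 = False. Stack: [False]
POP_JUMP_IF_FALSE → pop False; jump. Stack: []
LOAD_FAST_LOAD_FAST s,a → push 0,1. Stack: [0, 1]
BINARY_OP % → 0 % 1 = 0. Stack: [0]
STORE_FAST w → w=0. Stack: []
LOAD_FAST_LOAD_FAST s,a → push 0,1. Stack: [0, 1]
BINARY_OP * → 0 * 1 = 0. Stack: [0]
LOAD_CONST → push 4. Stack: [0, 4]
BINARY_OP << → 0 << 4 = 0. Stack: [0]
STORE_FAST q → q=0. Stack: []
LOAD_FAST_LOAD_FAST a,a → push 1,1. Stack: [1, 1]
BINARY_OP + → 1 + 1 = 2. Stack: [2]
LOAD_FAST_LOAD_FAST s,s → push 0,0. Stack: [2, 0, 0]
BINARY_OP ^ → 0 ^ 0 = 0. Stack: [2, 0]
BINARY_OP - → 2 - 0 = 2. Stack: [2]
STORE_FAST u → u=2. Stack: []
LOAD_FAST u → push 2. Stack: [2]
RETURN_VALUE → return 2.

2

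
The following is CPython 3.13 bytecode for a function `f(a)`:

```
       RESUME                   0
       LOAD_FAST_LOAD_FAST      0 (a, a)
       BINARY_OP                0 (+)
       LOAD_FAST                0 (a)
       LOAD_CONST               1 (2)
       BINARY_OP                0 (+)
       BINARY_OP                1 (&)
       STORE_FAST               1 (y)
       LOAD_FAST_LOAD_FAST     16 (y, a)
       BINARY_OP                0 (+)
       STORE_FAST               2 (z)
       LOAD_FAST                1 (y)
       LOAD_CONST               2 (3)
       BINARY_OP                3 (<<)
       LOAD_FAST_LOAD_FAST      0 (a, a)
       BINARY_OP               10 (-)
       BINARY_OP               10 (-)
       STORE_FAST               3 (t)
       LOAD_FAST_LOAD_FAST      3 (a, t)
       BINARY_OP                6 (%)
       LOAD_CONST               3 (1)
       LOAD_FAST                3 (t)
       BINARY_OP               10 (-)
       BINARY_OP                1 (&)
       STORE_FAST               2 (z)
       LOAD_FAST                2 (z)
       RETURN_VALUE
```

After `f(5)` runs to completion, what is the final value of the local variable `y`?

LOAD_FAST_LOAD_FAST a,a → push 5,5. Stack: [5, 5]
BINARY_OP + → 5 + 5 = 10. Stack: [10]
LOAD_FAST a → push 5. Stack: [10, 5]
LOAD_CONST → push 2. Stack: [10, 5, 2]
BINARY_OP + → 5 + 2 = 7. Stack: [10, 7]
BINARY_OP & → 10 & 7 = 2. Stack: [2]
STORE_FAST y → y=2. Stack: []
LOAD_FAST_LOAD_FAST y,a → push 2,5. Stack: [2, 5]
BINARY_OP + → 2 + 5 = 7. Stack: [7]
STORE_FAST z → z=7. Stack: []
LOAD_FAST y → push 2. Stack: [2]
LOAD_CONST → push 3. Stack: [2, 3]
BINARY_OP << → 2 << 3 = 16. Stack: [16]
LOAD_FAST_LOAD_FAST a,a → push 5,5. Stack: [16, 5, 5]
BINARY_OP - → 5 - 5 = 0. Stack: [16, 0]
BINARY_OP - → 16 - 0 = 16. Stack: [16]
STORE_FAST t → t=16. Stack: []
LOAD_FAST_LOAD_FAST a,t → push 5,16. Stack: [5, 16]
BINARY_OP % → 5 % 16 = 5. Stack: [5]
LOAD_CONST → push 1. Stack: [5, 1]
LOAD_FAST t → push 16. Stack: [5, 1, 16]
BINARY_OP - → 1 - 16 = -15. Stack: [5, -15]
BINARY_OP & → 5 & -15 = 1. Stack: [1]
STORE_FAST z → z=1. Stack: []
LOAD_FAST z → push 1. Stack: [1]
RETURN_VALUE → return 1.

2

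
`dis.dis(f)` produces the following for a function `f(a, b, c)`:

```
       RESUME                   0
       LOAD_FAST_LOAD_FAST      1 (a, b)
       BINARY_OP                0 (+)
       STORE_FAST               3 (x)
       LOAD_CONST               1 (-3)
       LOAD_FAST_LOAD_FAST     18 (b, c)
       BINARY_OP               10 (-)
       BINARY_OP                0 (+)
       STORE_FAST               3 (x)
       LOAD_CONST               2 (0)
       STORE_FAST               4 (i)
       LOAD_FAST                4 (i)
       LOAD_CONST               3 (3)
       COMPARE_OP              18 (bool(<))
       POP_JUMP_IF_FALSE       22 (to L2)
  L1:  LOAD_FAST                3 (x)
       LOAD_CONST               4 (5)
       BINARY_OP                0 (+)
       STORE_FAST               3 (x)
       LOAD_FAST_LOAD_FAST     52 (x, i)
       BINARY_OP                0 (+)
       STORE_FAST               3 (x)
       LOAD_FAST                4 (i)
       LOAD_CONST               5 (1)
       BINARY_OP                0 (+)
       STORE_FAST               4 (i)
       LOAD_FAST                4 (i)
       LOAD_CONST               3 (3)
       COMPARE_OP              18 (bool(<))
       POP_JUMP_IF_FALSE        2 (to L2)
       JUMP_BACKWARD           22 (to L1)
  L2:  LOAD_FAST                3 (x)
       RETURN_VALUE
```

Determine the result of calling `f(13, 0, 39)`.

-24

LOAD_FAST_LOAD_FAST a,b → push 13,0. Stack: [13, 0]
BINARY_OP + → 13 + 0 = 13. Stack: [13]
STORE_FAST x → x=13. Stack: []
LOAD_CONST → push -3. Stack: [-3]
LOAD_FAST_LOAD_FAST b,c → push 0,39. Stack: [-3, 0, 39]
BINARY_OP - → 0 - 39 = -39. Stack: [-3, -39]
BINARY_OP + → -3 + -39 = -42. Stack: [-42]
STORE_FAST x → x=-42. Stack: []
LOAD_CONST → push 0. Stack: [0]
STORE_FAST i → i=0. Stack: []
LOAD_FAST i → push 0. Stack: [0]
LOAD_CONST → push 3. Stack: [0, 3]
COMPARE_OP bool(<) → 0 vs 3 = True. Stack: [True]
POP_JUMP_IF_FALSE → pop True; no jump. Stack: []
LOAD_FAST x → push -42. Stack: [-42]
LOAD_CONST → push 5. Stack: [-42, 5]
BINARY_OP + → -42 + 5 = -37. Stack: [-37]
STORE_FAST x → x=-37. Stack: []
LOAD_FAST_LOAD_FAST x,i → push -37,0. Stack: [-37, 0]
BINARY_OP + → -37 + 0 = -37. Stack: [-37]
STORE_FAST x → x=-37. Stack: []
LOAD_FAST i → push 0. Stack: [0]
LOAD_CONST → push 1. Stack: [0, 1]
BINARY_OP + → 0 + 1 = 1. Stack: [1]
STORE_FAST i → i=1. Stack: []
LOAD_FAST i → push 1. Stack: [1]
LOAD_CONST → push 3. Stack: [1, 3]
COMPARE_OP bool(<) → 1 vs 3 = True. Stack: [True]
POP_JUMP_IF_FALSE → pop True; no jump. Stack: []
LOAD_FAST x → push -37. Stack: [-37]
LOAD_CONST → push 5. Stack: [-37, 5]
BINARY_OP + → -37 + 5 = -32. Stack: [-32]
STORE_FAST x → x=-32. Stack: []
LOAD_FAST_LOAD_FAST x,i → push -32,1. Stack: [-32, 1]
BINARY_OP + → -32 + 1 = -31. Stack: [-31]
STORE_FAST x → x=-31. Stack: []
LOAD_FAST i → push 1. Stack: [1]
LOAD_CONST → push 1. Stack: [1, 1]
BINARY_OP + → 1 + 1 = 2. Stack: [2]
STORE_FAST i → i=2. Stack: []
LOAD_FAST i → push 2. Stack: [2]
LOAD_CONST → push 3. Stack: [2, 3]
COMPARE_OP bool(<) → 2 vs 3 = True. Stack: [True]
POP_JUMP_IF_FALSE → pop True; no jump. Stack: []
LOAD_FAST x → push -31. Stack: [-31]
LOAD_CONST → push 5. Stack: [-31, 5]
BINARY_OP + → -31 + 5 = -26. Stack: [-26]
STORE_FAST x → x=-26. Stack: []
LOAD_FAST_LOAD_FAST x,i → push -26,2. Stack: [-26, 2]
BINARY_OP + → -26 + 2 = -24. Stack: [-24]
STORE_FAST x → x=-24. Stack: []
LOAD_FAST i → push 2. Stack: [2]
LOAD_CONST → push 1. Stack: [2, 1]
BINARY_OP + → 2 + 1 = 3. Stack: [3]
STORE_FAST i → i=3. Stack: []
LOAD_FAST i → push 3. Stack: [3]
LOAD_CONST → push 3. Stack: [3, 3]
COMPARE_OP bool(<) → 3 vs 3 = False. Stack: [False]
POP_JUMP_IF_FALSE → pop False; jump. Stack: []
LOAD_FAST x → push -24. Stack: [-24]
RETURN_VALUE → return -24.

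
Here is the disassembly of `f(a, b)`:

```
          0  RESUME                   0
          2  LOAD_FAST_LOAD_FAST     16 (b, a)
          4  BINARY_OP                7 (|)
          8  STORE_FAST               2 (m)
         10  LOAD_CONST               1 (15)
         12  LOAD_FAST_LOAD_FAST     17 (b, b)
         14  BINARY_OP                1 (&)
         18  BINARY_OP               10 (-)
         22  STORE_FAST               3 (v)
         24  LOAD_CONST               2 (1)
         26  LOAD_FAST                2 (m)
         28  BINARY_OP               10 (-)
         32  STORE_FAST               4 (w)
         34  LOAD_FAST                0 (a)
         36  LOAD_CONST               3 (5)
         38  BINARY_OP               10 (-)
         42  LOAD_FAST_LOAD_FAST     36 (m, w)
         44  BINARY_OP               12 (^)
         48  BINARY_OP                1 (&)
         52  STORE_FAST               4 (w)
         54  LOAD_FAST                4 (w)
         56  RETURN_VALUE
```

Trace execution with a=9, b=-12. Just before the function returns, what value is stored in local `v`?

27

LOAD_FAST_LOAD_FAST b,a → push -12,9. Stack: [-12, 9]
BINARY_OP | → -12 | 9 = -3. Stack: [-3]
STORE_FAST m → m=-3. Stack: []
LOAD_CONST → push 15. Stack: [15]
LOAD_FAST_LOAD_FAST b,b → push -12,-12. Stack: [15, -12, -12]
BINARY_OP & → -12 & -12 = -12. Stack: [15, -12]
BINARY_OP - → 15 - -12 = 27. Stack: [27]
STORE_FAST v → v=27. Stack: []
LOAD_CONST → push 1. Stack: [1]
LOAD_FAST m → push -3. Stack: [1, -3]
BINARY_OP - → 1 - -3 = 4. Stack: [4]
STORE_FAST w → w=4. Stack: []
LOAD_FAST a → push 9. Stack: [9]
LOAD_CONST → push 5. Stack: [9, 5]
BINARY_OP - → 9 - 5 = 4. Stack: [4]
LOAD_FAST_LOAD_FAST m,w → push -3,4. Stack: [4, -3, 4]
BINARY_OP ^ → -3 ^ 4 = -7. Stack: [4, -7]
BINARY_OP & → 4 & -7 = 0. Stack: [0]
STORE_FAST w → w=0. Stack: []
LOAD_FAST w → push 0. Stack: [0]
RETURN_VALUE → return 0.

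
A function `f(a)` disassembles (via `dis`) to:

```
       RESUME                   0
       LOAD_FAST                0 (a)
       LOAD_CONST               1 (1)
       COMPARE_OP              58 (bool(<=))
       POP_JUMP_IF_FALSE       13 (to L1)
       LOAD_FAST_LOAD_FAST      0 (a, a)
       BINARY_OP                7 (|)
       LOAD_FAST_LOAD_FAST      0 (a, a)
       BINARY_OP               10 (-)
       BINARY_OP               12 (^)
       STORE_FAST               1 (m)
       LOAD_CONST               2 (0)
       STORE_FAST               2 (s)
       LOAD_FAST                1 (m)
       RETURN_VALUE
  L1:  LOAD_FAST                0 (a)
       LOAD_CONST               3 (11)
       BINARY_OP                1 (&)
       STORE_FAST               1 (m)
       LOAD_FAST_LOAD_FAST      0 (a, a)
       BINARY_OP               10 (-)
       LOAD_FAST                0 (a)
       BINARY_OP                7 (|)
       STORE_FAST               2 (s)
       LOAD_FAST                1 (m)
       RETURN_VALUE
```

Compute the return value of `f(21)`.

1

LOAD_FAST a → push 21. Stack: [21]
LOAD_CONST → push 1. Stack: [21, 1]
COMPARE_OP bool(<=) → 21 vs 1 = False. Stack: [False]
POP_JUMP_IF_FALSE → pop False; jump. Stack: []
LOAD_FAST a → push 21. Stack: [21]
LOAD_CONST → push 11. Stack: [21, 11]
BINARY_OP & → 21 & 11 = 1. Stack: [1]
STORE_FAST m → m=1. Stack: []
LOAD_FAST_LOAD_FAST a,a → push 21,21. Stack: [21, 21]
BINARY_OP - → 21 - 21 = 0. Stack: [0]
LOAD_FAST a → push 21. Stack: [0, 21]
BINARY_OP | → 0 | 21 = 21. Stack: [21]
STORE_FAST s → s=21. Stack: []
LOAD_FAST m → push 1. Stack: [1]
RETURN_VALUE → return 1.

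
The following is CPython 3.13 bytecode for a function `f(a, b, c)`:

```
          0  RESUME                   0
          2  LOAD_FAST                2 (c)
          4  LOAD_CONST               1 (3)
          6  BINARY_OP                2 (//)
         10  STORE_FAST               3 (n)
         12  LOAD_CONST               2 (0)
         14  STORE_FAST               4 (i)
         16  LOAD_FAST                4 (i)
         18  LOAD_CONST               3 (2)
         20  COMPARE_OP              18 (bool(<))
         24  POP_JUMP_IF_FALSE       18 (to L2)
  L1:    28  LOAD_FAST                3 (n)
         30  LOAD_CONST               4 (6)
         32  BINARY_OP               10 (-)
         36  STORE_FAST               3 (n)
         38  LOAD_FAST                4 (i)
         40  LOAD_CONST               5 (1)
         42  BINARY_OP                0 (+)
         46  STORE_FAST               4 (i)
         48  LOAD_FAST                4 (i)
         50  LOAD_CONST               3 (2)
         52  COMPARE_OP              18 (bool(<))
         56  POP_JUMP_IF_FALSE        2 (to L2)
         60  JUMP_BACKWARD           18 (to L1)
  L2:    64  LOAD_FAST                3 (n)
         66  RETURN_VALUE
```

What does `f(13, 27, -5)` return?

-14

LOAD_FAST c → push -5. Stack: [-5]
LOAD_CONST → push 3. Stack: [-5, 3]
BINARY_OP // → -5 // 3 = -2. Stack: [-2]
STORE_FAST n → n=-2. Stack: []
LOAD_CONST → push 0. Stack: [0]
STORE_FAST i → i=0. Stack: []
LOAD_FAST i → push 0. Stack: [0]
LOAD_CONST → push 2. Stack: [0, 2]
COMPARE_OP bool(<) → 0 vs 2 = True. Stack: [True]
POP_JUMP_IF_FALSE → pop True; no jump. Stack: []
LOAD_FAST n → push -2. Stack: [-2]
LOAD_CONST → push 6. Stack: [-2, 6]
BINARY_OP - → -2 - 6 = -8. Stack: [-8]
STORE_FAST n → n=-8. Stack: []
LOAD_FAST i → push 0. Stack: [0]
LOAD_CONST → push 1. Stack: [0, 1]
BINARY_OP + → 0 + 1 = 1. Stack: [1]
STORE_FAST i → i=1. Stack: []
LOAD_FAST i → push 1. Stack: [1]
LOAD_CONST → push 2. Stack: [1, 2]
COMPARE_OP bool(<) → 1 vs 2 = True. Stack: [True]
POP_JUMP_IF_FALSE → pop True; no jump. Stack: []
LOAD_FAST n → push -8. Stack: [-8]
LOAD_CONST → push 6. Stack: [-8, 6]
BINARY_OP - → -8 - 6 = -14. Stack: [-14]
STORE_FAST n → n=-14. Stack: []
LOAD_FAST i → push 1. Stack: [1]
LOAD_CONST → push 1. Stack: [1, 1]
BINARY_OP + → 1 + 1 = 2. Stack: [2]
STORE_FAST i → i=2. Stack: []
LOAD_FAST i → push 2. Stack: [2]
LOAD_CONST → push 2. Stack: [2, 2]
COMPARE_OP bool(<) → 2 vs 2 = False. Stack: [False]
POP_JUMP_IF_FALSE → pop False; jump. Stack: []
LOAD_FAST n → push -14. Stack: [-14]
RETURN_VALUE → return -14.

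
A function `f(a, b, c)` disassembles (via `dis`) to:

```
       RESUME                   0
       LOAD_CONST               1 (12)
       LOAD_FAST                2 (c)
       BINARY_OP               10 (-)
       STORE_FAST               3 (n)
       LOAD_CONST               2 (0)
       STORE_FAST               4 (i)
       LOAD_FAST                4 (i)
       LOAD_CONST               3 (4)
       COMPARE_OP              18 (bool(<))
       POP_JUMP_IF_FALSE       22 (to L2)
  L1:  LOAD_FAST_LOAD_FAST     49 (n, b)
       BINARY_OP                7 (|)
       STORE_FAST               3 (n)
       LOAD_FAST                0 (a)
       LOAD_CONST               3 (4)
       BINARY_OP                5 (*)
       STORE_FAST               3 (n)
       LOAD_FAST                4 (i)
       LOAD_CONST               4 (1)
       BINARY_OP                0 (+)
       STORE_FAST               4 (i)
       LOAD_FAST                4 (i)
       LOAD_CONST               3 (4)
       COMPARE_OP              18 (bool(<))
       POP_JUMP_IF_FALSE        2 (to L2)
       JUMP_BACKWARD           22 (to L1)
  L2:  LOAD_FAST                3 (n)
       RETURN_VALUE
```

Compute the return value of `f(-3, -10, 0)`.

-12

LOAD_CONST → push 12
LOAD_FAST c → push 0
BINARY_OP - → 12 - 0 = 12
STORE_FAST n → n=12
LOAD_CONST → push 0
STORE_FAST i → i=0
LOAD_FAST i → push 0
LOAD_CONST → push 4
COMPARE_OP bool(<) → 0 vs 4 = True
POP_JUMP_IF_FALSE → pop True; no jump
LOAD_FAST_LOAD_FAST n,b → push 12,-10
BINARY_OP | → 12 | -10 = -2
STORE_FAST n → n=-2
LOAD_FAST a → push -3
LOAD_CONST → push 4
BINARY_OP * → -3 * 4 = -12
STORE_FAST n → n=-12
LOAD_FAST i → push 0
LOAD_CONST → push 1
BINARY_OP + → 0 + 1 = 1
STORE_FAST i → i=1
LOAD_FAST i → push 1
LOAD_CONST → push 4
COMPARE_OP bool(<) → 1 vs 4 = True
POP_JUMP_IF_FALSE → pop True; no jump
LOAD_FAST_LOAD_FAST n,b → push -12,-10
BINARY_OP | → -12 | -10 = -10
STORE_FAST n → n=-10
LOAD_FAST a → push -3
LOAD_CONST → push 4
BINARY_OP * → -3 * 4 = -12
STORE_FAST n → n=-12
LOAD_FAST i → push 1
LOAD_CONST → push 1
BINARY_OP + → 1 + 1 = 2
STORE_FAST i → i=2
LOAD_FAST i → push 2
LOAD_CONST → push 4
COMPARE_OP bool(<) → 2 vs 4 = True
POP_JUMP_IF_FALSE → pop True; no jump
LOAD_FAST_LOAD_FAST n,b → push -12,-10
BINARY_OP | → -12 | -10 = -10
STORE_FAST n → n=-10
LOAD_FAST a → push -3
LOAD_CONST → push 4
BINARY_OP * → -3 * 4 = -12
STORE_FAST n → n=-12
LOAD_FAST i → push 2
LOAD_CONST → push 1
BINARY_OP + → 2 + 1 = 3
STORE_FAST i → i=3
LOAD_FAST i → push 3
LOAD_CONST → push 4
COMPARE_OP bool(<) → 3 vs 4 = True
POP_JUMP_IF_FALSE → pop True; no jump
LOAD_FAST_LOAD_FAST n,b → push -12,-10
BINARY_OP | → -12 | -10 = -10
STORE_FAST n → n=-10
LOAD_FAST a → push -3
LOAD_CONST → push 4
BINARY_OP * → -3 * 4 = -12
STORE_FAST n → n=-12
LOAD_FAST i → push 3
LOAD_CONST → push 1
BINARY_OP + → 3 + 1 = 4
STORE_FAST i → i=4
LOAD_FAST i → push 4
LOAD_CONST → push 4
COMPARE_OP bool(<) → 4 vs 4 = False
POP_JUMP_IF_FALSE → pop False; jump
LOAD_FAST n → push -12
RETURN_VALUE → return -12.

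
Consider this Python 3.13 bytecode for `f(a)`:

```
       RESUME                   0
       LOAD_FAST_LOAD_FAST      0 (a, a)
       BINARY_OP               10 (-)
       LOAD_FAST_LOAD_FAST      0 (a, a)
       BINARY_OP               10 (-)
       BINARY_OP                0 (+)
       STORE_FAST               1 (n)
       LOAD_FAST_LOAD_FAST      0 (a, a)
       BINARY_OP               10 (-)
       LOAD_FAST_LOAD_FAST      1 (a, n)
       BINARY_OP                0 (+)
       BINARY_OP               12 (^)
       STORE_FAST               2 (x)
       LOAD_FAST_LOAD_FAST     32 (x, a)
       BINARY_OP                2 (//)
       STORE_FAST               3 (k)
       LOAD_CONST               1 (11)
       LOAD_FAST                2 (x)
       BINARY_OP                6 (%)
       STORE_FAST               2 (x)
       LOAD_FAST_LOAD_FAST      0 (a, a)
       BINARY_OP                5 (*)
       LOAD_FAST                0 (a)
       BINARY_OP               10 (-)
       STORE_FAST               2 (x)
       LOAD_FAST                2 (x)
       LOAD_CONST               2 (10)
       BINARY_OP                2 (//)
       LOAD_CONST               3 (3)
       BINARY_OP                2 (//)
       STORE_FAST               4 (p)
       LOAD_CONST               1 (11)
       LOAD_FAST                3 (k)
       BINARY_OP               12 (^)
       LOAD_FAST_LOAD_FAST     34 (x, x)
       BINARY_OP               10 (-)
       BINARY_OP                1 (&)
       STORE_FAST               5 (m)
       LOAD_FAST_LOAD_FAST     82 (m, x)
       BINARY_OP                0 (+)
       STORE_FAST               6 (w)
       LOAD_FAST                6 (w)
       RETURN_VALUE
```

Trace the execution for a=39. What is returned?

1482

LOAD_FAST_LOAD_FAST a,a → push 39,39. Stack: [39, 39]
BINARY_OP - → 39 - 39 = 0. Stack: [0]
LOAD_FAST_LOAD_FAST a,a → push 39,39. Stack: [0, 39, 39]
BINARY_OP - → 39 - 39 = 0. Stack: [0, 0]
BINARY_OP + → 0 + 0 = 0. Stack: [0]
STORE_FAST n → n=0. Stack: []
LOAD_FAST_LOAD_FAST a,a → push 39,39. Stack: [39, 39]
BINARY_OP - → 39 - 39 = 0. Stack: [0]
LOAD_FAST_LOAD_FAST a,n → push 39,0. Stack: [0, 39, 0]
BINARY_OP + → 39 + 0 = 39. Stack: [0, 39]
BINARY_OP ^ → 0 ^ 39 = 39. Stack: [39]
STORE_FAST x → x=39. Stack: []
LOAD_FAST_LOAD_FAST x,a → push 39,39. Stack: [39, 39]
BINARY_OP // → 39 // 39 = 1. Stack: [1]
STORE_FAST k → k=1. Stack: []
LOAD_CONST → push 11. Stack: [11]
LOAD_FAST x → push 39. Stack: [11, 39]
BINARY_OP % → 11 % 39 = 11. Stack: [11]
STORE_FAST x → x=11. Stack: []
LOAD_FAST_LOAD_FAST a,a → push 39,39. Stack: [39, 39]
BINARY_OP * → 39 * 39 = 1521. Stack: [1521]
LOAD_FAST a → push 39. Stack: [1521, 39]
BINARY_OP - → 1521 - 39 = 1482. Stack: [1482]
STORE_FAST x → x=1482. Stack: []
LOAD_FAST x → push 1482. Stack: [1482]
LOAD_CONST → push 10. Stack: [1482, 10]
BINARY_OP // → 1482 // 10 = 148. Stack: [148]
LOAD_CONST → push 3. Stack: [148, 3]
BINARY_OP // → 148 // 3 = 49. Stack: [49]
STORE_FAST p → p=49. Stack: []
LOAD_CONST → push 11. Stack: [11]
LOAD_FAST k → push 1. Stack: [11, 1]
BINARY_OP ^ → 11 ^ 1 = 10. Stack: [10]
LOAD_FAST_LOAD_FAST x,x → push 1482,1482. Stack: [10, 1482, 1482]
BINARY_OP - → 1482 - 1482 = 0. Stack: [10, 0]
BINARY_OP & → 10 & 0 = 0. Stack: [0]
STORE_FAST m → m=0. Stack: []
LOAD_FAST_LOAD_FAST m,x → push 0,1482. Stack: [0, 1482]
BINARY_OP + → 0 + 1482 = 1482. Stack: [1482]
STORE_FAST w → w=1482. Stack: []
LOAD_FAST w → push 1482. Stack: [1482]
RETURN_VALUE → return 1482.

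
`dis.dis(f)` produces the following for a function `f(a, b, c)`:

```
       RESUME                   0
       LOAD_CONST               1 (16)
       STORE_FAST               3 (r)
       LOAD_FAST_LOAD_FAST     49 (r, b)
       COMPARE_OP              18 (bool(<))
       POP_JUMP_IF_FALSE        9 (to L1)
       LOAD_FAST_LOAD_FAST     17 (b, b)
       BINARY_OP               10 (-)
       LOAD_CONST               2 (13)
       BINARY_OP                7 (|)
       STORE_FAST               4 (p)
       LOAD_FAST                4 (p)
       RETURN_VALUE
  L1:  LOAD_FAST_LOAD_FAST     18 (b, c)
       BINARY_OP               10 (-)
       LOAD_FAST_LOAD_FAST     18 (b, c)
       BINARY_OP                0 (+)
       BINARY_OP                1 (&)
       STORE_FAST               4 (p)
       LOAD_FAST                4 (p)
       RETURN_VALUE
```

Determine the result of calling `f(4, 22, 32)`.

13

LOAD_CONST → push 16. Stack: [16]
STORE_FAST r → r=16. Stack: []
LOAD_FAST_LOAD_FAST r,b → push 16,22. Stack: [16, 22]
COMPARE_OP bool(<) → 16 vs 22 = True. Stack: [True]
POP_JUMP_IF_FALSE → pop True; no jump. Stack: []
LOAD_FAST_LOAD_FAST b,b → push 22,22. Stack: [22, 22]
BINARY_OP - → 22 - 22 = 0. Stack: [0]
LOAD_CONST → push 13. Stack: [0, 13]
BINARY_OP | → 0 | 13 = 13. Stack: [13]
STORE_FAST p → p=13. Stack: []
LOAD_FAST p → push 13. Stack: [13]
RETURN_VALUE → return 13.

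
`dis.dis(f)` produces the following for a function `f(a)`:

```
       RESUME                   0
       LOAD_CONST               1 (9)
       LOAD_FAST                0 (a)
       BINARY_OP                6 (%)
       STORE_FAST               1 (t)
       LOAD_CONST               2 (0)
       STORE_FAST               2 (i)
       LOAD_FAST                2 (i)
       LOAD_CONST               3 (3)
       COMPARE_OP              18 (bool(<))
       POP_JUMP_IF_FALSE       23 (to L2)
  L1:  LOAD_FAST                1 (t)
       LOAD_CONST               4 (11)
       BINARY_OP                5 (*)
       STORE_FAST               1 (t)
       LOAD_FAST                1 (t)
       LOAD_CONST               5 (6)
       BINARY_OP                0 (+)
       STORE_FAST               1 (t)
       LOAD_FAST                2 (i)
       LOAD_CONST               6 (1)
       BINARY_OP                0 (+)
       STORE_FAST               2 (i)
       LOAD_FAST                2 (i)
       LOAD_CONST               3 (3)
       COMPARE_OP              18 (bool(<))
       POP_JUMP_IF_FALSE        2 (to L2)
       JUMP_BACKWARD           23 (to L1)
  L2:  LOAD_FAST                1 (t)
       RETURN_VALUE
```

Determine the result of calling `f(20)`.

LOAD_CONST → push 9. Stack: [9]
LOAD_FAST a → push 20. Stack: [9, 20]
BINARY_OP % → 9 % 20 = 9. Stack: [9]
STORE_FAST t → t=9. Stack: []
LOAD_CONST → push 0. Stack: [0]
STORE_FAST i → i=0. Stack: []
LOAD_FAST i → push 0. Stack: [0]
LOAD_CONST → push 3. Stack: [0, 3]
COMPARE_OP bool(<) → 0 vs 3 = True. Stack: [True]
POP_JUMP_IF_FALSE → pop True; no jump. Stack: []
LOAD_FAST t → push 9. Stack: [9]
LOAD_CONST → push 11. Stack: [9, 11]
BINARY_OP * → 9 * 11 = 99. Stack: [99]
STORE_FAST t → t=99. Stack: []
LOAD_FAST t → push 99. Stack: [99]
LOAD_CONST → push 6. Stack: [99, 6]
BINARY_OP + → 99 + 6 = 105. Stack: [105]
STORE_FAST t → t=105. Stack: []
LOAD_FAST i → push 0. Stack: [0]
LOAD_CONST → push 1. Stack: [0, 1]
BINARY_OP + → 0 + 1 = 1. Stack: [1]
STORE_FAST i → i=1. Stack: []
LOAD_FAST i → push 1. Stack: [1]
LOAD_CONST → push 3. Stack: [1, 3]
COMPARE_OP bool(<) → 1 vs 3 = True. Stack: [True]
POP_JUMP_IF_FALSE → pop True; no jump. Stack: []
LOAD_FAST t → push 105. Stack: [105]
LOAD_CONST → push 11. Stack: [105, 11]
BINARY_OP * → 105 * 11 = 1155. Stack: [1155]
STORE_FAST t → t=1155. Stack: []
LOAD_FAST t → push 1155. Stack: [1155]
LOAD_CONST → push 6. Stack: [1155, 6]
BINARY_OP + → 1155 + 6 = 1161. Stack: [1161]
STORE_FAST t → t=1161. Stack: []
LOAD_FAST i → push 1. Stack: [1]
LOAD_CONST → push 1. Stack: [1, 1]
BINARY_OP + → 1 + 1 = 2. Stack: [2]
STORE_FAST i → i=2. Stack: []
LOAD_FAST i → push 2. Stack: [2]
LOAD_CONST → push 3. Stack: [2, 3]
COMPARE_OP bool(<) → 2 vs 3 = True. Stack: [True]
POP_JUMP_IF_FALSE → pop True; no jump. Stack: []
LOAD_FAST t → push 1161. Stack: [1161]
LOAD_CONST → push 11. Stack: [1161, 11]
BINARY_OP * → 1161 * 11 = 12771. Stack: [12771]
STORE_FAST t → t=12771. Stack: []
LOAD_FAST t → push 12771. Stack: [12771]
LOAD_CONST → push 6. Stack: [12771, 6]
BINARY_OP + → 12771 + 6 = 12777. Stack: [12777]
STORE_FAST t → t=12777. Stack: []
LOAD_FAST i → push 2. Stack: [2]
LOAD_CONST → push 1. Stack: [2, 1]
BINARY_OP + → 2 + 1 = 3. Stack: [3]
STORE_FAST i → i=3. Stack: []
LOAD_FAST i → push 3. Stack: [3]
LOAD_CONST → push 3. Stack: [3, 3]
COMPARE_OP bool(<) → 3 vs 3 = False. Stack: [False]
POP_JUMP_IF_FALSE → pop False; jump. Stack: []
LOAD_FAST t → push 12777. Stack: [12777]
RETURN_VALUE → return 12777.

12777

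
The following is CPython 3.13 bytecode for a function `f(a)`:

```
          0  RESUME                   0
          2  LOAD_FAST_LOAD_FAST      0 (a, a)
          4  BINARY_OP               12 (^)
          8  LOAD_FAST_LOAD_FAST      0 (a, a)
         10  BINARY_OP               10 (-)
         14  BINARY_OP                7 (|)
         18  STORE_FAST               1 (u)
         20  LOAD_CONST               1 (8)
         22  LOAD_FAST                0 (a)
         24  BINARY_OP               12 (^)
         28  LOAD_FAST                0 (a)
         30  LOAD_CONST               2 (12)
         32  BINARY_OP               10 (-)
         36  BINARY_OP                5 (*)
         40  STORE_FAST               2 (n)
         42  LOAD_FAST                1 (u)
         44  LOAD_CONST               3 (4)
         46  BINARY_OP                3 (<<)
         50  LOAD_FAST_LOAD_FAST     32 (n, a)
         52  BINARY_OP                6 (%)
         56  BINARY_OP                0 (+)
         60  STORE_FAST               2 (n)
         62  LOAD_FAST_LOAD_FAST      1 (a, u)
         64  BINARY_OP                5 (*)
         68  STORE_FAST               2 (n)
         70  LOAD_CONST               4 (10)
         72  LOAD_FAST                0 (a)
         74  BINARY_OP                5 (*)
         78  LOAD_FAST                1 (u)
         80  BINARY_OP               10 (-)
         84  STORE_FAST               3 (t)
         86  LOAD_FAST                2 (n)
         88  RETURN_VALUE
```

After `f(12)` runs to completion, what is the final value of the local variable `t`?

120

LOAD_FAST_LOAD_FAST a,a → push 12,12. Stack: [12, 12]
BINARY_OP ^ → 12 ^ 12 = 0. Stack: [0]
LOAD_FAST_LOAD_FAST a,a → push 12,12. Stack: [0, 12, 12]
BINARY_OP - → 12 - 12 = 0. Stack: [0, 0]
BINARY_OP | → 0 | 0 = 0. Stack: [0]
STORE_FAST u → u=0. Stack: []
LOAD_CONST → push 8. Stack: [8]
LOAD_FAST a → push 12. Stack: [8, 12]
BINARY_OP ^ → 8 ^ 12 = 4. Stack: [4]
LOAD_FAST a → push 12. Stack: [4, 12]
LOAD_CONST → push 12. Stack: [4, 12, 12]
BINARY_OP - → 12 - 12 = 0. Stack: [4, 0]
BINARY_OP * → 4 * 0 = 0. Stack: [0]
STORE_FAST n → n=0. Stack: []
LOAD_FAST u → push 0. Stack: [0]
LOAD_CONST → push 4. Stack: [0, 4]
BINARY_OP << → 0 << 4 = 0. Stack: [0]
LOAD_FAST_LOAD_FAST n,a → push 0,12. Stack: [0, 0, 12]
BINARY_OP % → 0 % 12 = 0. Stack: [0, 0]
BINARY_OP + → 0 + 0 = 0. Stack: [0]
STORE_FAST n → n=0. Stack: []
LOAD_FAST_LOAD_FAST a,u → push 12,0. Stack: [12, 0]
BINARY_OP * → 12 * 0 = 0. Stack: [0]
STORE_FAST n → n=0. Stack: []
LOAD_CONST → push 10. Stack: [10]
LOAD_FAST a → push 12. Stack: [10, 12]
BINARY_OP * → 10 * 12 = 120. Stack: [120]
LOAD_FAST u → push 0. Stack: [120, 0]
BINARY_OP - → 120 - 0 = 120. Stack: [120]
STORE_FAST t → t=120. Stack: []
LOAD_FAST n → push 0. Stack: [0]
RETURN_VALUE → return 0.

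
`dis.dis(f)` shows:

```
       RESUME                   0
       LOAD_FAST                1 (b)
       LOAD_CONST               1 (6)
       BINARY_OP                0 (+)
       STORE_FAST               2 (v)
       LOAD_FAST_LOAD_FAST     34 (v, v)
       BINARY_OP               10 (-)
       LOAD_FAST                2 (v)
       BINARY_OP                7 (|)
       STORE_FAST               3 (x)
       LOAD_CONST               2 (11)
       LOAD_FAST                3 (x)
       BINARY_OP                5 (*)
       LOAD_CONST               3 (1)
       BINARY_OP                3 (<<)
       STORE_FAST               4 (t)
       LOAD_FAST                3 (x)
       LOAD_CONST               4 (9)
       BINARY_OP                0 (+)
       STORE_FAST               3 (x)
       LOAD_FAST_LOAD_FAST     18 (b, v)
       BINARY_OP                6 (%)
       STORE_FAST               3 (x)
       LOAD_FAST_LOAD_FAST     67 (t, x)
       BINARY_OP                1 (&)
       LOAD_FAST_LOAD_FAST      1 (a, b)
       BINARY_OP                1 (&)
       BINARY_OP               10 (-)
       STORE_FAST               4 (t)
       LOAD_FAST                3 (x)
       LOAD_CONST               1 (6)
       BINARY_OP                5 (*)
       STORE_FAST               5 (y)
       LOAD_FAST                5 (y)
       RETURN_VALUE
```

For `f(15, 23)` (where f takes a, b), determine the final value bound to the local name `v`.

LOAD_FAST b → push 23. Stack: [23]
LOAD_CONST → push 6. Stack: [23, 6]
BINARY_OP + → 23 + 6 = 29. Stack: [29]
STORE_FAST v → v=29. Stack: []
LOAD_FAST_LOAD_FAST v,v → push 29,29. Stack: [29, 29]
BINARY_OP - → 29 - 29 = 0. Stack: [0]
LOAD_FAST v → push 29. Stack: [0, 29]
BINARY_OP | → 0 | 29 = 29. Stack: [29]
STORE_FAST x → x=29. Stack: []
LOAD_CONST → push 11. Stack: [11]
LOAD_FAST x → push 29. Stack: [11, 29]
BINARY_OP * → 11 * 29 = 319. Stack: [319]
LOAD_CONST → push 1. Stack: [319, 1]
BINARY_OP << → 319 << 1 = 638. Stack: [638]
STORE_FAST t → t=638. Stack: []
LOAD_FAST x → push 29. Stack: [29]
LOAD_CONST → push 9. Stack: [29, 9]
BINARY_OP + → 29 + 9 = 38. Stack: [38]
STORE_FAST x → x=38. Stack: []
LOAD_FAST_LOAD_FAST b,v → push 23,29. Stack: [23, 29]
BINARY_OP % → 23 % 29 = 23. Stack: [23]
STORE_FAST x → x=23. Stack: []
LOAD_FAST_LOAD_FAST t,x → push 638,23. Stack: [638, 23]
BINARY_OP & → 638 & 23 = 22. Stack: [22]
LOAD_FAST_LOAD_FAST a,b → push 15,23. Stack: [22, 15, 23]
BINARY_OP & → 15 & 23 = 7. Stack: [22, 7]
BINARY_OP - → 22 - 7 = 15. Stack: [15]
STORE_FAST t → t=15. Stack: []
LOAD_FAST x → push 23. Stack: [23]
LOAD_CONST → push 6. Stack: [23, 6]
BINARY_OP * → 23 * 6 = 138. Stack: [138]
STORE_FAST y → y=138. Stack: []
LOAD_FAST y → push 138. Stack: [138]
RETURN_VALUE → return 138.

29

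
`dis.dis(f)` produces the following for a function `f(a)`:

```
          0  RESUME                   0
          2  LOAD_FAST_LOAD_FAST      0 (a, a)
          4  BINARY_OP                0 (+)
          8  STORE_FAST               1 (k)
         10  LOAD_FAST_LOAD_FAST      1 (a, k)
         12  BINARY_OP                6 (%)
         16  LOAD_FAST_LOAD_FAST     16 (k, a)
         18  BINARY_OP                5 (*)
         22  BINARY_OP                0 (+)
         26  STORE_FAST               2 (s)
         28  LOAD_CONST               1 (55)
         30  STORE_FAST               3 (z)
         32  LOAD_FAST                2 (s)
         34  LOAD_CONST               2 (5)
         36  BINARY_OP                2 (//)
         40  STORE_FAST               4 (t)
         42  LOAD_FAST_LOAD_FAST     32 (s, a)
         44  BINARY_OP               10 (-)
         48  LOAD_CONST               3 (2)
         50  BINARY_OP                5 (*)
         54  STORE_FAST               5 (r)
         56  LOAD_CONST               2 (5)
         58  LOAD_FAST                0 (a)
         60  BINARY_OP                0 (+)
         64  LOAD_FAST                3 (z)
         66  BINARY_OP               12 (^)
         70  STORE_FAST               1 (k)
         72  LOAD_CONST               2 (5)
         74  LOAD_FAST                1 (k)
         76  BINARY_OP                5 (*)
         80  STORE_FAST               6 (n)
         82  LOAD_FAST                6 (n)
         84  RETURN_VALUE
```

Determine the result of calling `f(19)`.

235

LOAD_FAST_LOAD_FAST a,a → push 19,19. Stack: [19, 19]
BINARY_OP + → 19 + 19 = 38. Stack: [38]
STORE_FAST k → k=38. Stack: []
LOAD_FAST_LOAD_FAST a,k → push 19,38. Stack: [19, 38]
BINARY_OP % → 19 % 38 = 19. Stack: [19]
LOAD_FAST_LOAD_FAST k,a → push 38,19. Stack: [19, 38, 19]
BINARY_OP * → 38 * 19 = 722. Stack: [19, 722]
BINARY_OP + → 19 + 722 = 741. Stack: [741]
STORE_FAST s → s=741. Stack: []
LOAD_CONST → push 55. Stack: [55]
STORE_FAST z → z=55. Stack: []
LOAD_FAST s → push 741. Stack: [741]
LOAD_CONST → push 5. Stack: [741, 5]
BINARY_OP // → 741 // 5 = 148. Stack: [148]
STORE_FAST t → t=148. Stack: []
LOAD_FAST_LOAD_FAST s,a → push 741,19. Stack: [741, 19]
BINARY_OP - → 741 - 19 = 722. Stack: [722]
LOAD_CONST → push 2. Stack: [722, 2]
BINARY_OP * → 722 * 2 = 1444. Stack: [1444]
STORE_FAST r → r=1444. Stack: []
LOAD_CONST → push 5. Stack: [5]
LOAD_FAST a → push 19. Stack: [5, 19]
BINARY_OP + → 5 + 19 = 24. Stack: [24]
LOAD_FAST z → push 55. Stack: [24, 55]
BINARY_OP ^ → 24 ^ 55 = 47. Stack: [47]
STORE_FAST k → k=47. Stack: []
LOAD_CONST → push 5. Stack: [5]
LOAD_FAST k → push 47. Stack: [5, 47]
BINARY_OP * → 5 * 47 = 235. Stack: [235]
STORE_FAST n → n=235. Stack: []
LOAD_FAST n → push 235. Stack: [235]
RETURN_VALUE → return 235.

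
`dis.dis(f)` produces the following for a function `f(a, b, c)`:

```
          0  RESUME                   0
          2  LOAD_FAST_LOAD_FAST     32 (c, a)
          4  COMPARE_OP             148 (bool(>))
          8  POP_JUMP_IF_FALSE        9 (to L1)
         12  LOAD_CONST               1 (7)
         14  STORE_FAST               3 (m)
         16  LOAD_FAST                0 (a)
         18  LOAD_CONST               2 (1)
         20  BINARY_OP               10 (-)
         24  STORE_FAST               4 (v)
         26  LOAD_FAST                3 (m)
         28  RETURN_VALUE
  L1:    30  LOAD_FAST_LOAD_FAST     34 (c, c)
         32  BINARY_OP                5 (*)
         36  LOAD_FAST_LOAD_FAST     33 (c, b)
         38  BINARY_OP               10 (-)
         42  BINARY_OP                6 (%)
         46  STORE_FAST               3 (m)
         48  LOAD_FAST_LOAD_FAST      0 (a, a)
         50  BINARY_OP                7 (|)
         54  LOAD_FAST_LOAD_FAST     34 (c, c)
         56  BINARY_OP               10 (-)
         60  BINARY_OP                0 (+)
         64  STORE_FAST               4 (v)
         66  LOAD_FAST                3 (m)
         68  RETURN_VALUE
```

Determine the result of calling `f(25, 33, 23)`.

LOAD_FAST_LOAD_FAST c,a → push 23,25. Stack: [23, 25]
COMPARE_OP bool(>) → 23 vs 25 = False. Stack: [False]
POP_JUMP_IF_FALSE → pop False; jump. Stack: []
LOAD_FAST_LOAD_FAST c,c → push 23,23. Stack: [23, 23]
BINARY_OP * → 23 * 23 = 529. Stack: [529]
LOAD_FAST_LOAD_FAST c,b → push 23,33. Stack: [529, 23, 33]
BINARY_OP - → 23 - 33 = -10. Stack: [529, -10]
BINARY_OP % → 529 % -10 = -1. Stack: [-1]
STORE_FAST m → m=-1. Stack: []
LOAD_FAST_LOAD_FAST a,a → push 25,25. Stack: [25, 25]
BINARY_OP | → 25 | 25 = 25. Stack: [25]
LOAD_FAST_LOAD_FAST c,c → push 23,23. Stack: [25, 23, 23]
BINARY_OP - → 23 - 23 = 0. Stack: [25, 0]
BINARY_OP + → 25 + 0 = 25. Stack: [25]
STORE_FAST v → v=25. Stack: []
LOAD_FAST m → push -1. Stack: [-1]
RETURN_VALUE → return -1.

-1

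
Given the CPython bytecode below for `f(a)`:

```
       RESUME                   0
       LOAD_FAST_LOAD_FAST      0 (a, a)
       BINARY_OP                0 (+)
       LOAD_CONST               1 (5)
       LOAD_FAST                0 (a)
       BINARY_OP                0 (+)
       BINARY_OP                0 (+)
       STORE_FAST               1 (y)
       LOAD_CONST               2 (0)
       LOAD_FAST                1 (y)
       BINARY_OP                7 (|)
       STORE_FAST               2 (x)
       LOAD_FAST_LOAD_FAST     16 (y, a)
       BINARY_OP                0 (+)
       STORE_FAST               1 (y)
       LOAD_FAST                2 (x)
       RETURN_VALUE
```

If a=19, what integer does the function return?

62

LOAD_FAST_LOAD_FAST a,a → push 19,19. Stack: [19, 19]
BINARY_OP + → 19 + 19 = 38. Stack: [38]
LOAD_CONST → push 5. Stack: [38, 5]
LOAD_FAST a → push 19. Stack: [38, 5, 19]
BINARY_OP + → 5 + 19 = 24. Stack: [38, 24]
BINARY_OP + → 38 + 24 = 62. Stack: [62]
STORE_FAST y → y=62. Stack: []
LOAD_CONST → push 0. Stack: [0]
LOAD_FAST y → push 62. Stack: [0, 62]
BINARY_OP | → 0 | 62 = 62. Stack: [62]
STORE_FAST x → x=62. Stack: []
LOAD_FAST_LOAD_FAST y,a → push 62,19. Stack: [62, 19]
BINARY_OP + → 62 + 19 = 81. Stack: [81]
STORE_FAST y → y=81. Stack: []
LOAD_FAST x → push 62. Stack: [62]
RETURN_VALUE → return 62.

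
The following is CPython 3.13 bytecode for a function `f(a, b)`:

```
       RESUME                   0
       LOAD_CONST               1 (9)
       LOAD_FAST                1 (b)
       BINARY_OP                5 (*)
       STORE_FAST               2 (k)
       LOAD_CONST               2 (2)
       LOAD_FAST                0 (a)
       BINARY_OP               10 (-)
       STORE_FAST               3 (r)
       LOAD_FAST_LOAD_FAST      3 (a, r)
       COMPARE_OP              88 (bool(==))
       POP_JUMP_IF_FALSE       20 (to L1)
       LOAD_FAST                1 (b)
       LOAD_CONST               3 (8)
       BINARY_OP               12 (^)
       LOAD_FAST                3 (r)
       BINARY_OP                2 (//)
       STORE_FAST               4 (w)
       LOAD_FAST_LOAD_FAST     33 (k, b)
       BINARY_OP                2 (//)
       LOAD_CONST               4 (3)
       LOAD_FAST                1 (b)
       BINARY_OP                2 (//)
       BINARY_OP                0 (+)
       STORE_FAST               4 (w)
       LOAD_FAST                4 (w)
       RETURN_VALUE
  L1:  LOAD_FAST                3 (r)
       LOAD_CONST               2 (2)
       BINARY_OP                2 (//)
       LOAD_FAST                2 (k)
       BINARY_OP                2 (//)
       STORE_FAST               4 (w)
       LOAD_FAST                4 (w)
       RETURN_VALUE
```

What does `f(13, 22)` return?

-1

LOAD_CONST → push 9. Stack: [9]
LOAD_FAST b → push 22. Stack: [9, 22]
BINARY_OP * → 9 * 22 = 198. Stack: [198]
STORE_FAST k → k=198. Stack: []
LOAD_CONST → push 2. Stack: [2]
LOAD_FAST a → push 13. Stack: [2, 13]
BINARY_OP - → 2 - 13 = -11. Stack: [-11]
STORE_FAST r → r=-11. Stack: []
LOAD_FAST_LOAD_FAST a,r → push 13,-11. Stack: [13, -11]
COMPARE_OP bool(==) → 13 vs -11 = False. Stack: [False]
POP_JUMP_IF_FALSE → pop False; jump. Stack: []
LOAD_FAST r → push -11. Stack: [-11]
LOAD_CONST → push 2. Stack: [-11, 2]
BINARY_OP // → -11 // 2 = -6. Stack: [-6]
LOAD_FAST k → push 198. Stack: [-6, 198]
BINARY_OP // → -6 // 198 = -1. Stack: [-1]
STORE_FAST w → w=-1. Stack: []
LOAD_FAST w → push -1. Stack: [-1]
RETURN_VALUE → return -1.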